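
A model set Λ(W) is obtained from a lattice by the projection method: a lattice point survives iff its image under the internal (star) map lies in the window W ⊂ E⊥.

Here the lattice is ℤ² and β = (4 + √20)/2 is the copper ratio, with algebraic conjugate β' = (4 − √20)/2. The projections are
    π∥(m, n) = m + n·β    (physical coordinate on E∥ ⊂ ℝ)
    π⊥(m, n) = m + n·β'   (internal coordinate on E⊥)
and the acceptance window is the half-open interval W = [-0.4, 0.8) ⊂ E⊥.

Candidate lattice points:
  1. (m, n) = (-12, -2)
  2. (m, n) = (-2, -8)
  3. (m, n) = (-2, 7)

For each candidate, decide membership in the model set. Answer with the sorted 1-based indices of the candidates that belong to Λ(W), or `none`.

β' = (4−√20)/2 ≈ -0.23607.
[1] lift (-12,-2): star map gives -11.52786; window check -0.4 ≤ -11.52786 < 0.8 is false → out
[2] lift (-2,-8): star map gives -0.11146; window check -0.4 ≤ -0.11146 < 0.8 is true → IN Λ
[3] lift (-2,7): star map gives -3.65248; window check -0.4 ≤ -3.65248 < 0.8 is false → out

2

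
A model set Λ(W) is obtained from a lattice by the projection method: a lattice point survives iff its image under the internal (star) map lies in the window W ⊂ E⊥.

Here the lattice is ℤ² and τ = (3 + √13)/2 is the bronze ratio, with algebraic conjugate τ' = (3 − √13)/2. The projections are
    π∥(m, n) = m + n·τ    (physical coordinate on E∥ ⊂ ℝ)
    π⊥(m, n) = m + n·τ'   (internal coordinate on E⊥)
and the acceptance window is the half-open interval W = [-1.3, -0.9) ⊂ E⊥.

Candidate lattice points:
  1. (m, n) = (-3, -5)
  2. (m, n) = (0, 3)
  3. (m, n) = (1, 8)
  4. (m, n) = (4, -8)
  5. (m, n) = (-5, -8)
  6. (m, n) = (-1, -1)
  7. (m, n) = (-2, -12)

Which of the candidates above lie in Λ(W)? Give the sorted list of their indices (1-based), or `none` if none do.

2

Compute τ' = (3−√13)/2 = -0.30278, so π⊥(m,n) = m -0.30278·n.
[1] lift (-3,-5): star map gives -1.48612; window check -1.3 ≤ -1.48612 < -0.9 is false → out
[2] lift (0,3): star map gives -0.90833; window check -1.3 ≤ -0.90833 < -0.9 is true → IN Λ
[3] lift (1,8): star map gives -1.42221; window check -1.3 ≤ -1.42221 < -0.9 is false → out
[4] lift (4,-8): star map gives 6.42221; window check -1.3 ≤ 6.42221 < -0.9 is false → out
[5] lift (-5,-8): star map gives -2.57779; window check -1.3 ≤ -2.57779 < -0.9 is false → out
[6] lift (-1,-1): star map gives -0.69722; window check -1.3 ≤ -0.69722 < -0.9 is false → out
[7] lift (-2,-12): star map gives 1.63331; window check -1.3 ≤ 1.63331 < -0.9 is false → out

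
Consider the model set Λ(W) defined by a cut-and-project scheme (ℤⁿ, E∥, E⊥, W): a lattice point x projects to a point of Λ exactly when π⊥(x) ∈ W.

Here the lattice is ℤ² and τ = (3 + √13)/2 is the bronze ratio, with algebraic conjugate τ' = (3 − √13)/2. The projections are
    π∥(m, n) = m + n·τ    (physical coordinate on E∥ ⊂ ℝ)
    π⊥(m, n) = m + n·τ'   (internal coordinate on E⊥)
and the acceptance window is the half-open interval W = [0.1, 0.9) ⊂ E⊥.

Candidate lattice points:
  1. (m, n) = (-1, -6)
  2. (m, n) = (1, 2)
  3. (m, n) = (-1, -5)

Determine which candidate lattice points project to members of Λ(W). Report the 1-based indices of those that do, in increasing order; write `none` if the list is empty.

τ' = (3−√13)/2 ≈ -0.3028.
[1] lift (-1,-6): star map gives 0.8167; window check 0.1 ≤ 0.8167 < 0.9 is true → IN Λ
[2] lift (1,2): star map gives 0.3944; window check 0.1 ≤ 0.3944 < 0.9 is true → IN Λ
[3] lift (-1,-5): star map gives 0.5139; window check 0.1 ≤ 0.5139 < 0.9 is true → IN Λ

1, 2, 3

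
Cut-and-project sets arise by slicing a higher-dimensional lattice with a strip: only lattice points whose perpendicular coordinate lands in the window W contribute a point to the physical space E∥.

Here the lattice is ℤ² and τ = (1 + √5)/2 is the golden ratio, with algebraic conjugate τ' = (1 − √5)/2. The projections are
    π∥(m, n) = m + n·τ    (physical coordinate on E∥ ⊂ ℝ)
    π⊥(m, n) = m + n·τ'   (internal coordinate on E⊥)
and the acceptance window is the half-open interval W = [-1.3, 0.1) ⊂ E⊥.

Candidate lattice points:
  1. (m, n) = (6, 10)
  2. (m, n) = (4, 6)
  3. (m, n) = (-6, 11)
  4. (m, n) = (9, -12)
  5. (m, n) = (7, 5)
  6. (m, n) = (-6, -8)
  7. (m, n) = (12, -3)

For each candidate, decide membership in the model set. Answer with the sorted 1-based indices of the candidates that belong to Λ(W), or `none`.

1, 6

τ' = (1−√5)/2 ≈ -0.61803.
[1] lift (6,10): star map gives -0.18034; window check -1.3 ≤ -0.18034 < 0.1 is true → IN Λ
[2] lift (4,6): star map gives 0.29180; window check -1.3 ≤ 0.29180 < 0.1 is false → out
[3] lift (-6,11): star map gives -12.79837; window check -1.3 ≤ -12.79837 < 0.1 is false → out
[4] lift (9,-12): star map gives 16.41641; window check -1.3 ≤ 16.41641 < 0.1 is false → out
[5] lift (7,5): star map gives 3.90983; window check -1.3 ≤ 3.90983 < 0.1 is false → out
[6] lift (-6,-8): star map gives -1.05573; window check -1.3 ≤ -1.05573 < 0.1 is true → IN Λ
[7] lift (12,-3): star map gives 13.85410; window check -1.3 ≤ 13.85410 < 0.1 is false → out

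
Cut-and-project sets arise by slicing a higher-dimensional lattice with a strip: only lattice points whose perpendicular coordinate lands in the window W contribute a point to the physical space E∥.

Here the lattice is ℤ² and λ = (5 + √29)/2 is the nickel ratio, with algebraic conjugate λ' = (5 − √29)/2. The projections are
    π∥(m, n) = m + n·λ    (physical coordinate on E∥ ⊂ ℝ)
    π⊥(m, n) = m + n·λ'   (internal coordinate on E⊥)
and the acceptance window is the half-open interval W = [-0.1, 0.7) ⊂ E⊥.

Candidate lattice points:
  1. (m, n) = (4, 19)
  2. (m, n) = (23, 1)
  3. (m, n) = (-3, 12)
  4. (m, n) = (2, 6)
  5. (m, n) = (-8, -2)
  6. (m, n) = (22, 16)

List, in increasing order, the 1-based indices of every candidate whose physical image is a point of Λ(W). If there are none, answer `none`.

1

Compute λ' = (5−√29)/2 = -0.192582, so π⊥(m,n) = m -0.192582·n.
[1] lift (4,19): star map gives 0.340934; window check -0.1 ≤ 0.340934 < 0.7 is true → IN Λ
[2] lift (23,1): star map gives 22.807418; window check -0.1 ≤ 22.807418 < 0.7 is false → out
[3] lift (-3,12): star map gives -5.310989; window check -0.1 ≤ -5.310989 < 0.7 is false → out
[4] lift (2,6): star map gives 0.844506; window check -0.1 ≤ 0.844506 < 0.7 is false → out
[5] lift (-8,-2): star map gives -7.614835; window check -0.1 ≤ -7.614835 < 0.7 is false → out
[6] lift (22,16): star map gives 18.918682; window check -0.1 ≤ 18.918682 < 0.7 is false → out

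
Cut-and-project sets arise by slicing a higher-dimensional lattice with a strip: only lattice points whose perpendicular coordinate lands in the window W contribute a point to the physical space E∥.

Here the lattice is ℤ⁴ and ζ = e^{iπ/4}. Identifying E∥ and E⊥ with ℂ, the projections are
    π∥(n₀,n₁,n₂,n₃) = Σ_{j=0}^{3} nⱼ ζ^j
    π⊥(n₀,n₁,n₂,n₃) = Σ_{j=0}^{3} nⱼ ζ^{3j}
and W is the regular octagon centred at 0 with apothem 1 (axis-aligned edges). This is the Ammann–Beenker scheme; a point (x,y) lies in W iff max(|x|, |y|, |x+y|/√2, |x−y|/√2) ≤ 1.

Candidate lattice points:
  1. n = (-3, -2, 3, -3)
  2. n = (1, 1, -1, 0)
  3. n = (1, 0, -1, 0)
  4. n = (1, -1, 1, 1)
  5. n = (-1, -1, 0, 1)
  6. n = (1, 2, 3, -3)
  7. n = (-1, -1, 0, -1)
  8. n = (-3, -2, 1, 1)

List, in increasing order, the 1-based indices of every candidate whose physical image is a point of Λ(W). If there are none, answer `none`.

5

With ζ = e^{iπ/4} the internal vectors are ζ^0,ζ^3,ζ^6,ζ^9.
candidate 1: n = (-3, -2, 3, -3) → π⊥ ≈ (-3.7071, -6.5355); max(|x|,|y|,|x±y|/√2) = 7.2426 > 1 ⇒ ∉ W
candidate 2: n = (1, 1, -1, 0) → π⊥ ≈ (+0.2929, +1.7071); max(|x|,|y|,|x±y|/√2) = 1.7071 > 1 ⇒ ∉ W
candidate 3: n = (1, 0, -1, 0) → π⊥ ≈ (+1.0000, +1.0000); max(|x|,|y|,|x±y|/√2) = 1.4142 > 1 ⇒ ∉ W
candidate 4: n = (1, -1, 1, 1) → π⊥ ≈ (+2.4142, -1.0000); max(|x|,|y|,|x±y|/√2) = 2.4142 > 1 ⇒ ∉ W
candidate 5: n = (-1, -1, 0, 1) → π⊥ ≈ (+0.4142, +0.0000); max(|x|,|y|,|x±y|/√2) = 0.4142 ≤ 1 ⇒ ∈ W
candidate 6: n = (1, 2, 3, -3) → π⊥ ≈ (-2.5355, -3.7071); max(|x|,|y|,|x±y|/√2) = 4.4142 > 1 ⇒ ∉ W
candidate 7: n = (-1, -1, 0, -1) → π⊥ ≈ (-1.0000, -1.4142); max(|x|,|y|,|x±y|/√2) = 1.7071 > 1 ⇒ ∉ W
candidate 8: n = (-3, -2, 1, 1) → π⊥ ≈ (-0.8787, -1.7071); max(|x|,|y|,|x±y|/√2) = 1.8284 > 1 ⇒ ∉ W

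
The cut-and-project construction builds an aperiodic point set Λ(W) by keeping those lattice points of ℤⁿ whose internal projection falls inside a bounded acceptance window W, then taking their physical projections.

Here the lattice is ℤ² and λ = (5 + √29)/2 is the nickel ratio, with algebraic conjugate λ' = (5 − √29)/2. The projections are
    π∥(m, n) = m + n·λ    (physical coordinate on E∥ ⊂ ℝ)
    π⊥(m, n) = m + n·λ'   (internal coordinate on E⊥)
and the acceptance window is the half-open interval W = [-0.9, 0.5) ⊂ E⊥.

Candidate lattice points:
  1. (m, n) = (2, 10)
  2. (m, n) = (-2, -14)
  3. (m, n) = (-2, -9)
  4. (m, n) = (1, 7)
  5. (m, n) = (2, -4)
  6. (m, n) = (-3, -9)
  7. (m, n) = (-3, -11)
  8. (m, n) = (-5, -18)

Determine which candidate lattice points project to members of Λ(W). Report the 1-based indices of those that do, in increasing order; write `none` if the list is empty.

Compute λ' = (5−√29)/2 = -0.192582, so π⊥(m,n) = m -0.192582·n.
candidate 1: (m,n)=(2,10) → π∥ = 2+10·λ ≈ 53.925824, π⊥ = 2+10·λ' ≈ 0.074176 ∈ [-0.9, 0.5) ⇒ IN Λ
candidate 2: (m,n)=(-2,-14) → π∥ = -2-14·λ ≈ -74.696154, π⊥ = -2-14·λ' ≈ 0.696154 ∉ [-0.9, 0.5) ⇒ out
candidate 3: (m,n)=(-2,-9) → π∥ = -2-9·λ ≈ -48.733242, π⊥ = -2-9·λ' ≈ -0.266758 ∈ [-0.9, 0.5) ⇒ IN Λ
candidate 4: (m,n)=(1,7) → π∥ = 1+7·λ ≈ 37.348077, π⊥ = 1+7·λ' ≈ -0.348077 ∈ [-0.9, 0.5) ⇒ IN Λ
candidate 5: (m,n)=(2,-4) → π∥ = 2-4·λ ≈ -18.770330, π⊥ = 2-4·λ' ≈ 2.770330 ∉ [-0.9, 0.5) ⇒ out
candidate 6: (m,n)=(-3,-9) → π∥ = -3-9·λ ≈ -49.733242, π⊥ = -3-9·λ' ≈ -1.266758 ∉ [-0.9, 0.5) ⇒ out
candidate 7: (m,n)=(-3,-11) → π∥ = -3-11·λ ≈ -60.118406, π⊥ = -3-11·λ' ≈ -0.881594 ∈ [-0.9, 0.5) ⇒ IN Λ
candidate 8: (m,n)=(-5,-18) → π∥ = -5-18·λ ≈ -98.466483, π⊥ = -5-18·λ' ≈ -1.533517 ∉ [-0.9, 0.5) ⇒ out

1, 3, 4, 7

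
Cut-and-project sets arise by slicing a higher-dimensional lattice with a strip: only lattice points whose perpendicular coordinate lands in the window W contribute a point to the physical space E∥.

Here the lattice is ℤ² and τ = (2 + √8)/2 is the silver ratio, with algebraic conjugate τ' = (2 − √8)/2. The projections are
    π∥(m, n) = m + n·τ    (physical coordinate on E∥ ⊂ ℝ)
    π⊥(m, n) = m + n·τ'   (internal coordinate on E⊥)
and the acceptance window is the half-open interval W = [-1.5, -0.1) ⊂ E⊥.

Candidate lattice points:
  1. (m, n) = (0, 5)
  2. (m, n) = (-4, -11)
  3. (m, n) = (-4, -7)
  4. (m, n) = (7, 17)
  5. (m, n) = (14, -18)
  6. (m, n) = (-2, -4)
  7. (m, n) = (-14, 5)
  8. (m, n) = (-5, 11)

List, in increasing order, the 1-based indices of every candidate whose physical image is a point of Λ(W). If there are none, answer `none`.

3, 6

Compute τ' = (2−√8)/2 = -0.414214, so π⊥(m,n) = m -0.414214·n.
#1 (0,5): internal coord 0 + (5)·τ' = -2.071068; -2.071068 ∉ [-1.5, -0.1) → out
#2 (-4,-11): internal coord -4 + (-11)·τ' = +0.556349; +0.556349 ∉ [-1.5, -0.1) → out
#3 (-4,-7): internal coord -4 + (-7)·τ' = -1.100505; -1.100505 ∈ [-1.5, -0.1) → IN Λ
#4 (7,17): internal coord 7 + (17)·τ' = -0.041631; -0.041631 ∉ [-1.5, -0.1) → out
#5 (14,-18): internal coord 14 + (-18)·τ' = +21.455844; +21.455844 ∉ [-1.5, -0.1) → out
#6 (-2,-4): internal coord -2 + (-4)·τ' = -0.343146; -0.343146 ∈ [-1.5, -0.1) → IN Λ
#7 (-14,5): internal coord -14 + (5)·τ' = -16.071068; -16.071068 ∉ [-1.5, -0.1) → out
#8 (-5,11): internal coord -5 + (11)·τ' = -9.556349; -9.556349 ∉ [-1.5, -0.1) → out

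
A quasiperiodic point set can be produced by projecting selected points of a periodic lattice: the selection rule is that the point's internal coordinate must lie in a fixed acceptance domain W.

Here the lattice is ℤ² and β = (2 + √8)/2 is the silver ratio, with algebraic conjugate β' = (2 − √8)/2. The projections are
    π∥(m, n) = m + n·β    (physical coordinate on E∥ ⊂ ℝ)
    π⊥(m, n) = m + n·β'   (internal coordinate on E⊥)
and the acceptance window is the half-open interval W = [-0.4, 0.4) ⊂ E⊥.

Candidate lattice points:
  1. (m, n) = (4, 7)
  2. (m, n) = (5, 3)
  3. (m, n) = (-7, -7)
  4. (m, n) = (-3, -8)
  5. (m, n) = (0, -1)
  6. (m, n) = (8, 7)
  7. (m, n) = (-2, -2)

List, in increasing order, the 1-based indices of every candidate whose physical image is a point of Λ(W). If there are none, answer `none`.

β' = (2−√8)/2 ≈ -0.4142.
[1] lift (4,7): star map gives 1.1005; window check -0.4 ≤ 1.1005 < 0.4 is false → out
[2] lift (5,3): star map gives 3.7574; window check -0.4 ≤ 3.7574 < 0.4 is false → out
[3] lift (-7,-7): star map gives -4.1005; window check -0.4 ≤ -4.1005 < 0.4 is false → out
[4] lift (-3,-8): star map gives 0.3137; window check -0.4 ≤ 0.3137 < 0.4 is true → IN Λ
[5] lift (0,-1): star map gives 0.4142; window check -0.4 ≤ 0.4142 < 0.4 is false → out
[6] lift (8,7): star map gives 5.1005; window check -0.4 ≤ 5.1005 < 0.4 is false → out
[7] lift (-2,-2): star map gives -1.1716; window check -0.4 ≤ -1.1716 < 0.4 is false → out

4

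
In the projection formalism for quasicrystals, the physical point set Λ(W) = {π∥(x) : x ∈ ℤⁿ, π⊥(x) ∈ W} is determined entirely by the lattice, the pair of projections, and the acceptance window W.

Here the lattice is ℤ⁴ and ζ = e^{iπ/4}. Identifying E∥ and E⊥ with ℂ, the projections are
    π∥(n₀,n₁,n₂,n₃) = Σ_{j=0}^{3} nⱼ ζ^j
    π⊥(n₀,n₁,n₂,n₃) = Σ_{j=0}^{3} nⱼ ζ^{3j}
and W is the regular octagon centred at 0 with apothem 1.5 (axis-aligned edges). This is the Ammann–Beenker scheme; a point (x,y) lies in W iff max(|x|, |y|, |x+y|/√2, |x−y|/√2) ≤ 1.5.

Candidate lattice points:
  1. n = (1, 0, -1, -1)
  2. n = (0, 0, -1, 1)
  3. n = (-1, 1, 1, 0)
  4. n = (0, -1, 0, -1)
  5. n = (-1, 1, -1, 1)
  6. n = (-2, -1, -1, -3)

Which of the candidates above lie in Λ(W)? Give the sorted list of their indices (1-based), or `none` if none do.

Internal map: ζ^{3j} for j=0..3 gives (1,0), (−√2/2,√2/2), (0,−1), (√2/2,√2/2).
candidate 1: n = (1, 0, -1, -1) → π⊥ ≈ (+0.2929, +0.2929); max(|x|,|y|,|x±y|/√2) = 0.4142 ≤ 1.5 ⇒ ∈ W
candidate 2: n = (0, 0, -1, 1) → π⊥ ≈ (+0.7071, +1.7071); max(|x|,|y|,|x±y|/√2) = 1.7071 > 1.5 ⇒ ∉ W
candidate 3: n = (-1, 1, 1, 0) → π⊥ ≈ (-1.7071, -0.2929); max(|x|,|y|,|x±y|/√2) = 1.7071 > 1.5 ⇒ ∉ W
candidate 4: n = (0, -1, 0, -1) → π⊥ ≈ (+0.0000, -1.4142); max(|x|,|y|,|x±y|/√2) = 1.4142 ≤ 1.5 ⇒ ∈ W
candidate 5: n = (-1, 1, -1, 1) → π⊥ ≈ (-1.0000, +2.4142); max(|x|,|y|,|x±y|/√2) = 2.4142 > 1.5 ⇒ ∉ W
candidate 6: n = (-2, -1, -1, -3) → π⊥ ≈ (-3.4142, -1.8284); max(|x|,|y|,|x±y|/√2) = 3.7071 > 1.5 ⇒ ∉ W

1, 4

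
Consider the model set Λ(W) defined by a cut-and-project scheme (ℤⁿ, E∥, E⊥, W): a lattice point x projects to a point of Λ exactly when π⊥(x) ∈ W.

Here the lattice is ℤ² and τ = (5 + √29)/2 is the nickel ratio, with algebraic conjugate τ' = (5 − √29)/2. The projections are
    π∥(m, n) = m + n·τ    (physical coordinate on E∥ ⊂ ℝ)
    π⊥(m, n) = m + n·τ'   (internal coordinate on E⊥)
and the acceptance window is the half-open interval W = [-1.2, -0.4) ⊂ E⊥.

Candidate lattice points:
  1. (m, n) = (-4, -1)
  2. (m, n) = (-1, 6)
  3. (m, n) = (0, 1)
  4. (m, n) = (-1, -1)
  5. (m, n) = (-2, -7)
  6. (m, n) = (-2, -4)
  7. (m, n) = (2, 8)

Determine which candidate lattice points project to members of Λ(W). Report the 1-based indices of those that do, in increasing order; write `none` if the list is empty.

τ' = (5−√29)/2 ≈ -0.19258.
candidate 1: (m,n)=(-4,-1) → π∥ = -4-1·τ ≈ -9.19258, π⊥ = -4-1·τ' ≈ -3.80742 ∉ [-1.2, -0.4) ⇒ out
candidate 2: (m,n)=(-1,6) → π∥ = -1+6·τ ≈ 30.15549, π⊥ = -1+6·τ' ≈ -2.15549 ∉ [-1.2, -0.4) ⇒ out
candidate 3: (m,n)=(0,1) → π∥ = 0+1·τ ≈ 5.19258, π⊥ = 0+1·τ' ≈ -0.19258 ∉ [-1.2, -0.4) ⇒ out
candidate 4: (m,n)=(-1,-1) → π∥ = -1-1·τ ≈ -6.19258, π⊥ = -1-1·τ' ≈ -0.80742 ∈ [-1.2, -0.4) ⇒ IN Λ
candidate 5: (m,n)=(-2,-7) → π∥ = -2-7·τ ≈ -38.34808, π⊥ = -2-7·τ' ≈ -0.65192 ∈ [-1.2, -0.4) ⇒ IN Λ
candidate 6: (m,n)=(-2,-4) → π∥ = -2-4·τ ≈ -22.77033, π⊥ = -2-4·τ' ≈ -1.22967 ∉ [-1.2, -0.4) ⇒ out
candidate 7: (m,n)=(2,8) → π∥ = 2+8·τ ≈ 43.54066, π⊥ = 2+8·τ' ≈ 0.45934 ∉ [-1.2, -0.4) ⇒ out

4, 5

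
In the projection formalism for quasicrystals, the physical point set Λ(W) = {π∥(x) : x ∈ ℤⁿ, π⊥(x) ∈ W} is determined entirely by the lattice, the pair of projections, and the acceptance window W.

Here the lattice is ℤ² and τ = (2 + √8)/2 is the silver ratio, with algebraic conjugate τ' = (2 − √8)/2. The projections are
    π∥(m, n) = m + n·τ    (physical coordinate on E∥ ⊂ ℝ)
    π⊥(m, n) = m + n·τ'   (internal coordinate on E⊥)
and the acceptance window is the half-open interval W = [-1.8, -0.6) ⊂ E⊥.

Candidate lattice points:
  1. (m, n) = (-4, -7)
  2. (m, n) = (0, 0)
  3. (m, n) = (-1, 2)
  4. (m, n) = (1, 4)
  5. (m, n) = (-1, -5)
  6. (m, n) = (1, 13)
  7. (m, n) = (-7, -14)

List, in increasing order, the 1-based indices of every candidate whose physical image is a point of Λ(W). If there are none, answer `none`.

Compute τ' = (2−√8)/2 = -0.414214, so π⊥(m,n) = m -0.414214·n.
candidate 1: (m,n)=(-4,-7) → π∥ = -4-7·τ ≈ -20.899495, π⊥ = -4-7·τ' ≈ -1.100505 ∈ [-1.8, -0.6) ⇒ IN Λ
candidate 2: (m,n)=(0,0) → π∥ = 0+0·τ ≈ 0.000000, π⊥ = 0+0·τ' ≈ 0.000000 ∉ [-1.8, -0.6) ⇒ out
candidate 3: (m,n)=(-1,2) → π∥ = -1+2·τ ≈ 3.828427, π⊥ = -1+2·τ' ≈ -1.828427 ∉ [-1.8, -0.6) ⇒ out
candidate 4: (m,n)=(1,4) → π∥ = 1+4·τ ≈ 10.656854, π⊥ = 1+4·τ' ≈ -0.656854 ∈ [-1.8, -0.6) ⇒ IN Λ
candidate 5: (m,n)=(-1,-5) → π∥ = -1-5·τ ≈ -13.071068, π⊥ = -1-5·τ' ≈ 1.071068 ∉ [-1.8, -0.6) ⇒ out
candidate 6: (m,n)=(1,13) → π∥ = 1+13·τ ≈ 32.384776, π⊥ = 1+13·τ' ≈ -4.384776 ∉ [-1.8, -0.6) ⇒ out
candidate 7: (m,n)=(-7,-14) → π∥ = -7-14·τ ≈ -40.798990, π⊥ = -7-14·τ' ≈ -1.201010 ∈ [-1.8, -0.6) ⇒ IN Λ

1, 4, 7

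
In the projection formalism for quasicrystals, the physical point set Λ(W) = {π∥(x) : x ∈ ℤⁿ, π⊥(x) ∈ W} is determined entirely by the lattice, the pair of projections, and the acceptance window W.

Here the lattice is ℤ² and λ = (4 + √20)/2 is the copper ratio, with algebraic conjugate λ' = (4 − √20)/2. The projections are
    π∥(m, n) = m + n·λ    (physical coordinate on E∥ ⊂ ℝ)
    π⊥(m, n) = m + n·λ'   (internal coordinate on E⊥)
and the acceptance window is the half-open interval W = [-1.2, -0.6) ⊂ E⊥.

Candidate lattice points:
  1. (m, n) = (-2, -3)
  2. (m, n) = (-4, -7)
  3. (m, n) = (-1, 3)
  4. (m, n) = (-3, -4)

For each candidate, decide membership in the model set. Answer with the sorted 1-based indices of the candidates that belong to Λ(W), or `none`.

none

Numerically λ ≈ 4.236068 and λ' = −1/λ ≈ -0.236068.
candidate 1: (m,n)=(-2,-3) → π∥ = -2-3·λ ≈ -14.708204, π⊥ = -2-3·λ' ≈ -1.291796 ∉ [-1.2, -0.6) ⇒ out
candidate 2: (m,n)=(-4,-7) → π∥ = -4-7·λ ≈ -33.652476, π⊥ = -4-7·λ' ≈ -2.347524 ∉ [-1.2, -0.6) ⇒ out
candidate 3: (m,n)=(-1,3) → π∥ = -1+3·λ ≈ 11.708204, π⊥ = -1+3·λ' ≈ -1.708204 ∉ [-1.2, -0.6) ⇒ out
candidate 4: (m,n)=(-3,-4) → π∥ = -3-4·λ ≈ -19.944272, π⊥ = -3-4·λ' ≈ -2.055728 ∉ [-1.2, -0.6) ⇒ out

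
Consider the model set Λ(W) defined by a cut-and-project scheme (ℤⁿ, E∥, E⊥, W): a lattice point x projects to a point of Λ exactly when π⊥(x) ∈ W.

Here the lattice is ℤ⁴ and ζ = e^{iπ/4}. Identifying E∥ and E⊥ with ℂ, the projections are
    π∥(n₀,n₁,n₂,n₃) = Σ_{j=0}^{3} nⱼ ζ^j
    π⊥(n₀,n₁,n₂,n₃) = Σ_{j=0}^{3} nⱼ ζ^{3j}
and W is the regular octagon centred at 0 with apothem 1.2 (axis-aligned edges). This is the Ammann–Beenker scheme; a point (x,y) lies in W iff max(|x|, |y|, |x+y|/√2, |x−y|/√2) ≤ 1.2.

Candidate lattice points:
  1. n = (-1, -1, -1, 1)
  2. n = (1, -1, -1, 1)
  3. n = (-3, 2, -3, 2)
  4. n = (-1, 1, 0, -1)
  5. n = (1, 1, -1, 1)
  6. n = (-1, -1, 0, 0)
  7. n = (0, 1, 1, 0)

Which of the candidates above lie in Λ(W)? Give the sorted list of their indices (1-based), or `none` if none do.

1, 6, 7

Internal map: ζ^{3j} for j=0..3 gives (1,0), (−√2/2,√2/2), (0,−1), (√2/2,√2/2).
#1 (-1, -1, -1, 1): internal (0.4142, 1.0000); octagon support 1.0000 vs apothem 1.2 → ∈ W
#2 (1, -1, -1, 1): internal (2.4142, 1.0000); octagon support 2.4142 vs apothem 1.2 → ∉ W
#3 (-3, 2, -3, 2): internal (-3.0000, 5.8284); octagon support 6.2426 vs apothem 1.2 → ∉ W
#4 (-1, 1, 0, -1): internal (-2.4142, 0.0000); octagon support 2.4142 vs apothem 1.2 → ∉ W
#5 (1, 1, -1, 1): internal (1.0000, 2.4142); octagon support 2.4142 vs apothem 1.2 → ∉ W
#6 (-1, -1, 0, 0): internal (-0.2929, -0.7071); octagon support 0.7071 vs apothem 1.2 → ∈ W
#7 (0, 1, 1, 0): internal (-0.7071, -0.2929); octagon support 0.7071 vs apothem 1.2 → ∈ W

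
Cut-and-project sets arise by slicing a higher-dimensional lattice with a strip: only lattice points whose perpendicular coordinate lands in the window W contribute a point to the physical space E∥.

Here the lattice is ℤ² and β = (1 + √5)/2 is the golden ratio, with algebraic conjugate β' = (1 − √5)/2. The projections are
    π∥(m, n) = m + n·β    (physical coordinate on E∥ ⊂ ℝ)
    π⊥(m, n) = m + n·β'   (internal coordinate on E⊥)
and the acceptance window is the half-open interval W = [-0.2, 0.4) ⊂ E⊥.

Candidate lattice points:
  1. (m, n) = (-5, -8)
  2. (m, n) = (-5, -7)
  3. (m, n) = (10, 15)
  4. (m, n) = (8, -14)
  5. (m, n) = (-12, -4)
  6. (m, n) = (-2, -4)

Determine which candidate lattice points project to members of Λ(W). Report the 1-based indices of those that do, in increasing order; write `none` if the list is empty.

1

Compute β' = (1−√5)/2 = -0.6180, so π⊥(m,n) = m -0.6180·n.
[1] lift (-5,-8): star map gives -0.0557; window check -0.2 ≤ -0.0557 < 0.4 is true → IN Λ
[2] lift (-5,-7): star map gives -0.6738; window check -0.2 ≤ -0.6738 < 0.4 is false → out
[3] lift (10,15): star map gives 0.7295; window check -0.2 ≤ 0.7295 < 0.4 is false → out
[4] lift (8,-14): star map gives 16.6525; window check -0.2 ≤ 16.6525 < 0.4 is false → out
[5] lift (-12,-4): star map gives -9.5279; window check -0.2 ≤ -9.5279 < 0.4 is false → out
[6] lift (-2,-4): star map gives 0.4721; window check -0.2 ≤ 0.4721 < 0.4 is false → out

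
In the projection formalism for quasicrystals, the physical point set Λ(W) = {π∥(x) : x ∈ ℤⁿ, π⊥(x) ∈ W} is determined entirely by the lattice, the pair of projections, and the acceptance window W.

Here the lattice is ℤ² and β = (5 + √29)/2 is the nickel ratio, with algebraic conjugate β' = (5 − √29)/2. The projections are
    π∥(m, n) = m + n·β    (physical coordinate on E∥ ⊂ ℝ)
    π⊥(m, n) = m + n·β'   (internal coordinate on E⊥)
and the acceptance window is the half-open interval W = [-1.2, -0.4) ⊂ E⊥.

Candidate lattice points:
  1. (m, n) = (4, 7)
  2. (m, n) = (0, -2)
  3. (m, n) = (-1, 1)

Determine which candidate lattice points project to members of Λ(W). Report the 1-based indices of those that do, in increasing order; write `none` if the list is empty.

β' = (5−√29)/2 ≈ -0.19258.
[1] lift (4,7): star map gives 2.65192; window check -1.2 ≤ 2.65192 < -0.4 is false → out
[2] lift (0,-2): star map gives 0.38516; window check -1.2 ≤ 0.38516 < -0.4 is false → out
[3] lift (-1,1): star map gives -1.19258; window check -1.2 ≤ -1.19258 < -0.4 is true → IN Λ

3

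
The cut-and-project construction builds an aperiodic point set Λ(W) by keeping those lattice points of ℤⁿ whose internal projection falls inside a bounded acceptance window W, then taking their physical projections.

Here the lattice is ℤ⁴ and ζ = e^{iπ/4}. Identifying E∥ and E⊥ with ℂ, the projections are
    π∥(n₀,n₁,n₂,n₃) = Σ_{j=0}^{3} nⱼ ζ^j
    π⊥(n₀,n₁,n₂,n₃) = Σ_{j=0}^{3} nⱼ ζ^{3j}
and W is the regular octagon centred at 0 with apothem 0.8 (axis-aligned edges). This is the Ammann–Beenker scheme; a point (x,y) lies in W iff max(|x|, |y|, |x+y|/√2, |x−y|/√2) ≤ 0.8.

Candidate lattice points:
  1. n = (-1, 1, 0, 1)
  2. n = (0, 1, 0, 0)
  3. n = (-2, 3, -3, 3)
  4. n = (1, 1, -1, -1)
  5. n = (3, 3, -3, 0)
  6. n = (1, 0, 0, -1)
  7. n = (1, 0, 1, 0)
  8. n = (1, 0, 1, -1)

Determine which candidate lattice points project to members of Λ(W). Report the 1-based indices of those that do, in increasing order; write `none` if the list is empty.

π⊥(n) = n₀ + n₁ζ³ + n₂ζ⁶ + n₃ζ⁹ where ζ = e^{iπ/4}.
candidate 1: n = (-1, 1, 0, 1) → π⊥ ≈ (-1.00000, +1.41421); max(|x|,|y|,|x±y|/√2) = 1.70711 > 0.8 ⇒ ∉ W
candidate 2: n = (0, 1, 0, 0) → π⊥ ≈ (-0.70711, +0.70711); max(|x|,|y|,|x±y|/√2) = 1.00000 > 0.8 ⇒ ∉ W
candidate 3: n = (-2, 3, -3, 3) → π⊥ ≈ (-2.00000, +7.24264); max(|x|,|y|,|x±y|/√2) = 7.24264 > 0.8 ⇒ ∉ W
candidate 4: n = (1, 1, -1, -1) → π⊥ ≈ (-0.41421, +1.00000); max(|x|,|y|,|x±y|/√2) = 1.00000 > 0.8 ⇒ ∉ W
candidate 5: n = (3, 3, -3, 0) → π⊥ ≈ (+0.87868, +5.12132); max(|x|,|y|,|x±y|/√2) = 5.12132 > 0.8 ⇒ ∉ W
candidate 6: n = (1, 0, 0, -1) → π⊥ ≈ (+0.29289, -0.70711); max(|x|,|y|,|x±y|/√2) = 0.70711 ≤ 0.8 ⇒ ∈ W
candidate 7: n = (1, 0, 1, 0) → π⊥ ≈ (+1.00000, -1.00000); max(|x|,|y|,|x±y|/√2) = 1.41421 > 0.8 ⇒ ∉ W
candidate 8: n = (1, 0, 1, -1) → π⊥ ≈ (+0.29289, -1.70711); max(|x|,|y|,|x±y|/√2) = 1.70711 > 0.8 ⇒ ∉ W

6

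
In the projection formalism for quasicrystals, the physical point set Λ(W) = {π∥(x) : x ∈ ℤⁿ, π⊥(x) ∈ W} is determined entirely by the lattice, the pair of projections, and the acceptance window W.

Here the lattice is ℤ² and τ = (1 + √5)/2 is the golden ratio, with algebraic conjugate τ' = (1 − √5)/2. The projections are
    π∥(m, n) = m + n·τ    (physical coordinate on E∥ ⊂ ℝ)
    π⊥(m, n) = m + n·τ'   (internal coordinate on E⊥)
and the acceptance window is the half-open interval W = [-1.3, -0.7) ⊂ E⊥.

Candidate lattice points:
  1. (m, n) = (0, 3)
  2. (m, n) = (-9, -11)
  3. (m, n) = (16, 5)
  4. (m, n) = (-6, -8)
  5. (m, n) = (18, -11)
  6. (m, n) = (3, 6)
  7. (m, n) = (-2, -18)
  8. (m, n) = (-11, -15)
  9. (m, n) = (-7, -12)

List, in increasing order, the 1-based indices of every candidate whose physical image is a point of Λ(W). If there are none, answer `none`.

4, 6

Numerically τ ≈ 1.6180 and τ' = −1/τ ≈ -0.6180.
#1 (0,3): internal coord 0 + (3)·τ' = -1.8541; -1.8541 ∉ [-1.3, -0.7) → out
#2 (-9,-11): internal coord -9 + (-11)·τ' = -2.2016; -2.2016 ∉ [-1.3, -0.7) → out
#3 (16,5): internal coord 16 + (5)·τ' = +12.9098; +12.9098 ∉ [-1.3, -0.7) → out
#4 (-6,-8): internal coord -6 + (-8)·τ' = -1.0557; -1.0557 ∈ [-1.3, -0.7) → IN Λ
#5 (18,-11): internal coord 18 + (-11)·τ' = +24.7984; +24.7984 ∉ [-1.3, -0.7) → out
#6 (3,6): internal coord 3 + (6)·τ' = -0.7082; -0.7082 ∈ [-1.3, -0.7) → IN Λ
#7 (-2,-18): internal coord -2 + (-18)·τ' = +9.1246; +9.1246 ∉ [-1.3, -0.7) → out
#8 (-11,-15): internal coord -11 + (-15)·τ' = -1.7295; -1.7295 ∉ [-1.3, -0.7) → out
#9 (-7,-12): internal coord -7 + (-12)·τ' = +0.4164; +0.4164 ∉ [-1.3, -0.7) → out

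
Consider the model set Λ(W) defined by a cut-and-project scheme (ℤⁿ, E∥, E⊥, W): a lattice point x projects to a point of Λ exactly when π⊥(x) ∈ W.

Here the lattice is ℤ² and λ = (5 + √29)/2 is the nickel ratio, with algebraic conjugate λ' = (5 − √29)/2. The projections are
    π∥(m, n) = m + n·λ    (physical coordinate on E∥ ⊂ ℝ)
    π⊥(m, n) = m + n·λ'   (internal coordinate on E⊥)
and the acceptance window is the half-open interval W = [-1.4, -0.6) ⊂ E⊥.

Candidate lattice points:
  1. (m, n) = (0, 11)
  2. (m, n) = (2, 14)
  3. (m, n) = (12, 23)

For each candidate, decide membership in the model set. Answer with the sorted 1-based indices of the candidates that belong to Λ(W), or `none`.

2

Numerically λ ≈ 5.1926 and λ' = −1/λ ≈ -0.1926.
#1 (0,11): internal coord 0 + (11)·λ' = -2.1184; -2.1184 ∉ [-1.4, -0.6) → out
#2 (2,14): internal coord 2 + (14)·λ' = -0.6962; -0.6962 ∈ [-1.4, -0.6) → IN Λ
#3 (12,23): internal coord 12 + (23)·λ' = +7.5706; +7.5706 ∉ [-1.4, -0.6) → out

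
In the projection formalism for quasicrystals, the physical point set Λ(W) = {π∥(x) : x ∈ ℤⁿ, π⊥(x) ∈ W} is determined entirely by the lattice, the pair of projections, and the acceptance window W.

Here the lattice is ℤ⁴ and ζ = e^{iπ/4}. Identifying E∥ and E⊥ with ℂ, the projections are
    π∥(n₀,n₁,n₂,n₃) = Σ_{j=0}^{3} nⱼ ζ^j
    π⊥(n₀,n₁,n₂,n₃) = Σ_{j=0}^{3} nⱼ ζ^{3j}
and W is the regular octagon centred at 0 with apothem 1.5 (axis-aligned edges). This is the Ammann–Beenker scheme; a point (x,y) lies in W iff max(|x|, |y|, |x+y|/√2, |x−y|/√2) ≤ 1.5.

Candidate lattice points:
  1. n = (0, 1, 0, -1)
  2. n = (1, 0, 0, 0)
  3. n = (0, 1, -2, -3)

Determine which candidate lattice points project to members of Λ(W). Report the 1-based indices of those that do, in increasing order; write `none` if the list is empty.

1, 2

Internal map: ζ^{3j} for j=0..3 gives (1,0), (−√2/2,√2/2), (0,−1), (√2/2,√2/2).
#1 (0, 1, 0, -1): internal (-1.41421, 0.00000); octagon support 1.41421 vs apothem 1.5 → ∈ W
#2 (1, 0, 0, 0): internal (1.00000, 0.00000); octagon support 1.00000 vs apothem 1.5 → ∈ W
#3 (0, 1, -2, -3): internal (-2.82843, 0.58579); octagon support 2.82843 vs apothem 1.5 → ∉ W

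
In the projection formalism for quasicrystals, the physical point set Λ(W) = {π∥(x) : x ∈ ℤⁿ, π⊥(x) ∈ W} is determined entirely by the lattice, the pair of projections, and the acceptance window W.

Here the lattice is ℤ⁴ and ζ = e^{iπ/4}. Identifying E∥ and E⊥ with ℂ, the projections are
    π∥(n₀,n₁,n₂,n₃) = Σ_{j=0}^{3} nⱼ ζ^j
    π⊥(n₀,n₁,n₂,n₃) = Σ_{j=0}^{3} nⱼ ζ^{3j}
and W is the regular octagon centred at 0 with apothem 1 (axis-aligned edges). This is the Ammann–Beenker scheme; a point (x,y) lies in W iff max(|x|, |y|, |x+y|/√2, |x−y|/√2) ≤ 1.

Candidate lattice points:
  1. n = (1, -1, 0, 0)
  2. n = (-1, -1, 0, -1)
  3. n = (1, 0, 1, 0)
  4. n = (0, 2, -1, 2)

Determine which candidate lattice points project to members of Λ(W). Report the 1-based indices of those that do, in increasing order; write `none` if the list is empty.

With ζ = e^{iπ/4} the internal vectors are ζ^0,ζ^3,ζ^6,ζ^9.
candidate 1: n = (1, -1, 0, 0) → π⊥ ≈ (+1.707107, -0.707107); max(|x|,|y|,|x±y|/√2) = 1.707107 > 1 ⇒ ∉ W
candidate 2: n = (-1, -1, 0, -1) → π⊥ ≈ (-1.000000, -1.414214); max(|x|,|y|,|x±y|/√2) = 1.707107 > 1 ⇒ ∉ W
candidate 3: n = (1, 0, 1, 0) → π⊥ ≈ (+1.000000, -1.000000); max(|x|,|y|,|x±y|/√2) = 1.414214 > 1 ⇒ ∉ W
candidate 4: n = (0, 2, -1, 2) → π⊥ ≈ (+0.000000, +3.828427); max(|x|,|y|,|x±y|/√2) = 3.828427 > 1 ⇒ ∉ W

none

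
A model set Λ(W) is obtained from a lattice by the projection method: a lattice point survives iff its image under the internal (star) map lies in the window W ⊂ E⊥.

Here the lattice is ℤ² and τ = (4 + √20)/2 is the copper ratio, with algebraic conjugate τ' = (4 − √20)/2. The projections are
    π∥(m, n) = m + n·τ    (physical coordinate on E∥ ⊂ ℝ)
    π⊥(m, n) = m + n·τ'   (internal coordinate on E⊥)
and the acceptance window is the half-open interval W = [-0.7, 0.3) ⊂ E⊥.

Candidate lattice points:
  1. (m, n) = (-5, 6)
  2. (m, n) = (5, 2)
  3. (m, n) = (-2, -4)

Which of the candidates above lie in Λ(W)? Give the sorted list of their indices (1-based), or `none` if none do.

Compute τ' = (4−√20)/2 = -0.236068, so π⊥(m,n) = m -0.236068·n.
[1] lift (-5,6): star map gives -6.416408; window check -0.7 ≤ -6.416408 < 0.3 is false → out
[2] lift (5,2): star map gives 4.527864; window check -0.7 ≤ 4.527864 < 0.3 is false → out
[3] lift (-2,-4): star map gives -1.055728; window check -0.7 ≤ -1.055728 < 0.3 is false → out

none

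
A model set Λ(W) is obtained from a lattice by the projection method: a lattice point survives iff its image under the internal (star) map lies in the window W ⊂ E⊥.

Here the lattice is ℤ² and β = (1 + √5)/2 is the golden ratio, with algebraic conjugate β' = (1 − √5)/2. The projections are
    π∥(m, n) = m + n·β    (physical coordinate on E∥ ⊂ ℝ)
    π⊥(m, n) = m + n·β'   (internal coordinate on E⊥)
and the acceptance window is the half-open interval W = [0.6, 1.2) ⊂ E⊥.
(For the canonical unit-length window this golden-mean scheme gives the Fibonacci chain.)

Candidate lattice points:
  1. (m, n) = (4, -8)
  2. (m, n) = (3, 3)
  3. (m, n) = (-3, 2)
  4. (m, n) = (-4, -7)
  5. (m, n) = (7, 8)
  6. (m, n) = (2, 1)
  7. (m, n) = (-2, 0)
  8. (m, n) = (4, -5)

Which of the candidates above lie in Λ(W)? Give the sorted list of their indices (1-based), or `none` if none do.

2

Numerically β ≈ 1.618034 and β' = −1/β ≈ -0.618034.
candidate 1: (m,n)=(4,-8) → π∥ = 4-8·β ≈ -8.944272, π⊥ = 4-8·β' ≈ 8.944272 ∉ [0.6, 1.2) ⇒ out
candidate 2: (m,n)=(3,3) → π∥ = 3+3·β ≈ 7.854102, π⊥ = 3+3·β' ≈ 1.145898 ∈ [0.6, 1.2) ⇒ IN Λ
candidate 3: (m,n)=(-3,2) → π∥ = -3+2·β ≈ 0.236068, π⊥ = -3+2·β' ≈ -4.236068 ∉ [0.6, 1.2) ⇒ out
candidate 4: (m,n)=(-4,-7) → π∥ = -4-7·β ≈ -15.326238, π⊥ = -4-7·β' ≈ 0.326238 ∉ [0.6, 1.2) ⇒ out
candidate 5: (m,n)=(7,8) → π∥ = 7+8·β ≈ 19.944272, π⊥ = 7+8·β' ≈ 2.055728 ∉ [0.6, 1.2) ⇒ out
candidate 6: (m,n)=(2,1) → π∥ = 2+1·β ≈ 3.618034, π⊥ = 2+1·β' ≈ 1.381966 ∉ [0.6, 1.2) ⇒ out
candidate 7: (m,n)=(-2,0) → π∥ = -2+0·β ≈ -2.000000, π⊥ = -2+0·β' ≈ -2.000000 ∉ [0.6, 1.2) ⇒ out
candidate 8: (m,n)=(4,-5) → π∥ = 4-5·β ≈ -4.090170, π⊥ = 4-5·β' ≈ 7.090170 ∉ [0.6, 1.2) ⇒ out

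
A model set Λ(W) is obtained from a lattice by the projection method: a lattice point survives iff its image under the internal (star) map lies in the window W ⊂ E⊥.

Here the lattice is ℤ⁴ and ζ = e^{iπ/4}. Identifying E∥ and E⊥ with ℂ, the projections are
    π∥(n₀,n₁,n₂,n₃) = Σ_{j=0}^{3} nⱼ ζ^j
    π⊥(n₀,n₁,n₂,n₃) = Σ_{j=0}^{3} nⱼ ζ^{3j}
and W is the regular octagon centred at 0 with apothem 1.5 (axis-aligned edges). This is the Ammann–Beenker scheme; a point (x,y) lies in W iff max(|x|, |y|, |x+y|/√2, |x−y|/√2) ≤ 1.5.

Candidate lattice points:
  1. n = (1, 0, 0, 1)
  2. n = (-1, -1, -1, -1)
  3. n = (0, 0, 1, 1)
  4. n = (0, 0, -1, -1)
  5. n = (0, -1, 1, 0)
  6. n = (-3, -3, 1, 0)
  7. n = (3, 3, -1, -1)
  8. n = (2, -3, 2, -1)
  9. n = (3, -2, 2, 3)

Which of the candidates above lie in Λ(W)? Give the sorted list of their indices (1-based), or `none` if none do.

2, 3, 4

With ζ = e^{iπ/4} the internal vectors are ζ^0,ζ^3,ζ^6,ζ^9.
#1 (1, 0, 0, 1): internal (1.7071, 0.7071); octagon support 1.7071 vs apothem 1.5 → ∉ W
#2 (-1, -1, -1, -1): internal (-1.0000, -0.4142); octagon support 1.0000 vs apothem 1.5 → ∈ W
#3 (0, 0, 1, 1): internal (0.7071, -0.2929); octagon support 0.7071 vs apothem 1.5 → ∈ W
#4 (0, 0, -1, -1): internal (-0.7071, 0.2929); octagon support 0.7071 vs apothem 1.5 → ∈ W
#5 (0, -1, 1, 0): internal (0.7071, -1.7071); octagon support 1.7071 vs apothem 1.5 → ∉ W
#6 (-3, -3, 1, 0): internal (-0.8787, -3.1213); octagon support 3.1213 vs apothem 1.5 → ∉ W
#7 (3, 3, -1, -1): internal (0.1716, 2.4142); octagon support 2.4142 vs apothem 1.5 → ∉ W
#8 (2, -3, 2, -1): internal (3.4142, -4.8284); octagon support 5.8284 vs apothem 1.5 → ∉ W
#9 (3, -2, 2, 3): internal (6.5355, -1.2929); octagon support 6.5355 vs apothem 1.5 → ∉ W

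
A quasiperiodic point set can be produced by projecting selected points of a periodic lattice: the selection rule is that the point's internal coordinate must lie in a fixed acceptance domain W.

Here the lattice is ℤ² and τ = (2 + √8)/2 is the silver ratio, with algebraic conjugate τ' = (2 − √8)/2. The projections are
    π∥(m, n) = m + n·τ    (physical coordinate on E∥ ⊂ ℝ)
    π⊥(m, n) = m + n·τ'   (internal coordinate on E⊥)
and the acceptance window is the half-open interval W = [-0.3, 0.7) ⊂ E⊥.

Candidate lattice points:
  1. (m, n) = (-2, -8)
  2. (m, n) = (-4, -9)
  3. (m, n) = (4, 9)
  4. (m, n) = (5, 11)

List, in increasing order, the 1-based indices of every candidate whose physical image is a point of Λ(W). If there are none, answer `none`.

Numerically τ ≈ 2.4142 and τ' = −1/τ ≈ -0.4142.
#1 (-2,-8): internal coord -2 + (-8)·τ' = +1.3137; +1.3137 ∉ [-0.3, 0.7) → out
#2 (-4,-9): internal coord -4 + (-9)·τ' = -0.2721; -0.2721 ∈ [-0.3, 0.7) → IN Λ
#3 (4,9): internal coord 4 + (9)·τ' = +0.2721; +0.2721 ∈ [-0.3, 0.7) → IN Λ
#4 (5,11): internal coord 5 + (11)·τ' = +0.4437; +0.4437 ∈ [-0.3, 0.7) → IN Λ

2, 3, 4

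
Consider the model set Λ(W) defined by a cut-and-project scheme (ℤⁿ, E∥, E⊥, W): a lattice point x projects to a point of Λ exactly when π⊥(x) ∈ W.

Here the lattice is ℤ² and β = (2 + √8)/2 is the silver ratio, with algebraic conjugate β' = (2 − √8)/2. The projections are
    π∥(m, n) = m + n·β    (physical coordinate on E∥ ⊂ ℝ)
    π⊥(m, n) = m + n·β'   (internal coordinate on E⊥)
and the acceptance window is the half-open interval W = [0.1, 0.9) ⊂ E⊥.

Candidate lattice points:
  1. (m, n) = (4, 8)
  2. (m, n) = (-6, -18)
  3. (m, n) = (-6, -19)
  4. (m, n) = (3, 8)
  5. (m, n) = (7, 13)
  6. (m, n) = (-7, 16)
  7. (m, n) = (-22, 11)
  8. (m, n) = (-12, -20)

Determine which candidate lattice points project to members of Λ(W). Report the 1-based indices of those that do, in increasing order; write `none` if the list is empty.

β' = (2−√8)/2 ≈ -0.41421.
#1 (4,8): internal coord 4 + (8)·β' = +0.68629; +0.68629 ∈ [0.1, 0.9) → IN Λ
#2 (-6,-18): internal coord -6 + (-18)·β' = +1.45584; +1.45584 ∉ [0.1, 0.9) → out
#3 (-6,-19): internal coord -6 + (-19)·β' = +1.87006; +1.87006 ∉ [0.1, 0.9) → out
#4 (3,8): internal coord 3 + (8)·β' = -0.31371; -0.31371 ∉ [0.1, 0.9) → out
#5 (7,13): internal coord 7 + (13)·β' = +1.61522; +1.61522 ∉ [0.1, 0.9) → out
#6 (-7,16): internal coord -7 + (16)·β' = -13.62742; -13.62742 ∉ [0.1, 0.9) → out
#7 (-22,11): internal coord -22 + (11)·β' = -26.55635; -26.55635 ∉ [0.1, 0.9) → out
#8 (-12,-20): internal coord -12 + (-20)·β' = -3.71573; -3.71573 ∉ [0.1, 0.9) → out

1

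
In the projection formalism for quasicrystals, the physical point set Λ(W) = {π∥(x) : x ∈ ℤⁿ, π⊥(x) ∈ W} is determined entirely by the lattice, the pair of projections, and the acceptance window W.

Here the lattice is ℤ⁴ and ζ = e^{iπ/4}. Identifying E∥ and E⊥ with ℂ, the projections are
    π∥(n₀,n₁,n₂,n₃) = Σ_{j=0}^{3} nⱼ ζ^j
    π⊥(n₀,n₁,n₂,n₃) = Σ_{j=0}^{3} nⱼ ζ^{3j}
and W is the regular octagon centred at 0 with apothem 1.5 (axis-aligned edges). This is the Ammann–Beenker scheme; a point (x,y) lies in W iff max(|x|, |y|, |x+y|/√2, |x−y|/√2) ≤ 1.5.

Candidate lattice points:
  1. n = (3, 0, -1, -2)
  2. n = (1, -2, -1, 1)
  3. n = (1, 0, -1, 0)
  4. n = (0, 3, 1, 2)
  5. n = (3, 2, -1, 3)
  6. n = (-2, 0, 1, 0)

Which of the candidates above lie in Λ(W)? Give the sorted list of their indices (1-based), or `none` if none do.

3

π⊥(n) = n₀ + n₁ζ³ + n₂ζ⁶ + n₃ζ⁹ where ζ = e^{iπ/4}.
#1 (3, 0, -1, -2): internal (1.58579, -0.41421); octagon support 1.58579 vs apothem 1.5 → ∉ W
#2 (1, -2, -1, 1): internal (3.12132, 0.29289); octagon support 3.12132 vs apothem 1.5 → ∉ W
#3 (1, 0, -1, 0): internal (1.00000, 1.00000); octagon support 1.41421 vs apothem 1.5 → ∈ W
#4 (0, 3, 1, 2): internal (-0.70711, 2.53553); octagon support 2.53553 vs apothem 1.5 → ∉ W
#5 (3, 2, -1, 3): internal (3.70711, 4.53553); octagon support 5.82843 vs apothem 1.5 → ∉ W
#6 (-2, 0, 1, 0): internal (-2.00000, -1.00000); octagon support 2.12132 vs apothem 1.5 → ∉ W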